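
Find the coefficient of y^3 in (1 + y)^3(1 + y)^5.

56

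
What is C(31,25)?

736281

C(31,25) = C(31,6) by symmetry.
C(31,6) = (31·30·29·28·27·26) / 6! = 530122320 / 720 = 736281.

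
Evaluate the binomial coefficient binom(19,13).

27132

C(19,13) = C(19,6) by symmetry.
C(19,6) = (19·18·17·16·15·14) / 6! = 19535040 / 720 = 27132.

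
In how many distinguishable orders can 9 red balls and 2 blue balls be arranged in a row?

Choose positions for the red balls: C(11,9) = 55.

55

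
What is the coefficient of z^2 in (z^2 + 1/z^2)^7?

35

General term: C(7,j)·(z^2)^j·(1/z^2)^(7-j), with z-exponent 2j − 2(7−j) = 4j − 14.
Set 4j − 14 = 2: j = 4.
C(7,4) = 35; 1^4 = 1; 1^3 = 1.
Coefficient = 35 · 1 · 1 = 35.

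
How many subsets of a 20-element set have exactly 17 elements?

Choose the 17 positions: C(20,17) = 1140.

1140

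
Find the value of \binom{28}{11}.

21474180

C(28,11) = (28·27·26·25·24·23·22·21·20·19·18) / 11! = 857180548224000 / 39916800 = 21474180.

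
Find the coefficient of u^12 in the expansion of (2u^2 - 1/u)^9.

4608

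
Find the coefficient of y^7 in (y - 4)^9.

The general term is C(9,j)·(y)^j·(-4)^(9-j); the y^7 term has j = 7.
C(9,7) = 36.
Coefficient = C(9,7) · (-4)^2 = 36 · 16 = 576.

576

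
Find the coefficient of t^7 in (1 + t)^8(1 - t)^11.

140

Coefficient of t^7 = Σ_{j} C(8,j)·1^j·C(11,7-j)·(-1)^(7-j) for j from 0 to 7.
= (-330) + 3696 + (-12936) + 18480 + (-11550) + 3080 + (-308) + 8 = 140.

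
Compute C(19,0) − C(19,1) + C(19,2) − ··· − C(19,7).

The partial alternating sum Σ_{k=0}^{7} (−1)^k C(19,k) = (−1)^7 C(18,7) = -31824.

-31824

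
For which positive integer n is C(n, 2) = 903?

43

n(n−1)/2 = 903 ⇒ n(n−1) = 1806. Since 43·42 = 1806, n = 43.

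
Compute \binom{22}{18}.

C(22,18) = C(22,4) by symmetry.
C(22,4) = (22·21·20·19) / 4! = 175560 / 24 = 7315.

7315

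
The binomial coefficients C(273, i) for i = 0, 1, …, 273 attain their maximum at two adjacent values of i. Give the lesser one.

For odd n = 273, C(273,i) peaks at i = (n−1)/2 and (n+1)/2; the lesser is 136.

136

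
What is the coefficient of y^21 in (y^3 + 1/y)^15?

5005

General term: C(15,j)·(y^3)^j·(1/y)^(15-j), with y-exponent 3j − 1(15−j) = 4j − 15.
Set 4j − 15 = 21: j = 9.
C(15,9) = 5005; 1^9 = 1; 1^6 = 1.
Coefficient = 5005 · 1 · 1 = 5005.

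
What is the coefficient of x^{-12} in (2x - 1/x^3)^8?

-448

General term: C(8,j)·(2x)^j·(-1/x^3)^(8-j), with x-exponent 1j − 3(8−j) = 4j − 24.
Set 4j − 24 = -12: j = 3.
C(8,3) = 56; 2^3 = 8; (-1)^5 = -1.
Coefficient = 56 · 8 · (-1) = -448.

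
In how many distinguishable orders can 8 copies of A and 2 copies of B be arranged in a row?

Choose positions for the A's: C(10,8) = 45.

45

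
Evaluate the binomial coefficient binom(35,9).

C(35,9) = (35·34·33·32·31·30·29·28·27) / 9! = 25622035084800 / 362880 = 70607460.

70607460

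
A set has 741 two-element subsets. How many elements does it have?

39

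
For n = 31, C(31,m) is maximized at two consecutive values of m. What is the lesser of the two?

For odd n = 31, C(31,m) peaks at m = (n−1)/2 and (n+1)/2; the lesser is 15.

15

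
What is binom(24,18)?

134596

C(24,18) = C(24,6) by symmetry.
C(24,6) = (24·23·22·21·20·19) / 6! = 96909120 / 720 = 134596.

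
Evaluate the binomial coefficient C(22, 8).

319770

C(22,8) = (22·21·20·19·18·17·16·15) / 8! = 12893126400 / 40320 = 319770.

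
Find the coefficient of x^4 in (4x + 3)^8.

The general term is C(8,j)·(4x)^j·(3)^(8-j); the x^4 term has j = 4.
C(8,4) = 70.
Coefficient = C(8,4) · 4^4 · 3^4 = 70 · 256 · 81 = 1451520.

1451520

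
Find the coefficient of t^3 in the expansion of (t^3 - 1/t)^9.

84

General term: C(9,j)·(t^3)^j·(-1/t)^(9-j), with t-exponent 3j − 1(9−j) = 4j − 9.
Set 4j − 9 = 3: j = 3.
C(9,3) = 84; 1^3 = 1; (-1)^6 = 1.
Coefficient = 84 · 1 · 1 = 84.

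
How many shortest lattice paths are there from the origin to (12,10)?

Each path is a sequence of 22 steps with 12 rights: C(22,12) = 646646.

646646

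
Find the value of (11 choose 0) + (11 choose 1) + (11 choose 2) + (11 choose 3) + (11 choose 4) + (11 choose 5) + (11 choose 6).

1 + 11 + 55 + 165 + 330 + 462 + 462 = 1486.

1486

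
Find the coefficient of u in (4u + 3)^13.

The general term is C(13,j)·(4u)^j·(3)^(13-j); the u^1 term has j = 1.
C(13,1) = 13.
Coefficient = C(13,1) · 4^1 · 3^12 = 13 · 4 · 531441 = 27634932.

27634932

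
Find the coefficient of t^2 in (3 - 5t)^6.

The general term is C(6,j)·(3)^j·(-5t)^(6-j); the t^2 term has j = 4.
C(6,4) = 15.
Coefficient = C(6,4) · 3^4 · (-5)^2 = 15 · 81 · 25 = 30375.

30375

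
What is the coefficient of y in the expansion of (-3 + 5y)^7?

The general term is C(7,j)·(-3)^j·(5y)^(7-j); the y^1 term has j = 6.
C(7,6) = 7.
Coefficient = C(7,6) · (-3)^6 · 5^1 = 7 · 729 · 5 = 25515.

25515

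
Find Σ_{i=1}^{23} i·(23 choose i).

96468992

Differentiating (1+x)^23 and setting x=1: Σ i·C(23,i) = 23·2^22 = 96468992.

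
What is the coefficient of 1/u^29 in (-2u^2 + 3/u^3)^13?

55269864

General term: C(13,j)·(-2u^2)^j·(3/u^3)^(13-j), with u-exponent 2j − 3(13−j) = 5j − 39.
Set 5j − 39 = -29: j = 2.
C(13,2) = 78; (-2)^2 = 4; 3^11 = 177147.
Coefficient = 78 · 4 · 177147 = 55269864.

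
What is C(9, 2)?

36

C(9,2) = (9·8) / 2! = 72 / 2 = 36.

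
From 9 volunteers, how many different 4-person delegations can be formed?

126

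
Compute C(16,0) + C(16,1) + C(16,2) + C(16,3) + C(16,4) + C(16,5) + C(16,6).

14893

1 + 16 + 120 + 560 + 1820 + 4368 + 8008 = 14893.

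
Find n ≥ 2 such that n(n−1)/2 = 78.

13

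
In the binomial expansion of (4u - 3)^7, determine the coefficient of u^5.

193536

The general term is C(7,j)·(4u)^j·(-3)^(7-j); the u^5 term has j = 5.
C(7,5) = 21.
Coefficient = C(7,5) · 4^5 · (-3)^2 = 21 · 1024 · 9 = 193536.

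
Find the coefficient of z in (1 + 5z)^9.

The general term is C(9,j)·(1)^j·(5z)^(9-j); the z^1 term has j = 8.
C(9,8) = 9.
Coefficient = C(9,8) · 5^1 = 9 · 5 = 45.

45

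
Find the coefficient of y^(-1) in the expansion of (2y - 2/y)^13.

-14057472

General term: C(13,j)·(2y)^j·(-2/y)^(13-j), with y-exponent 1j − 1(13−j) = 2j − 13.
Set 2j − 13 = -1: j = 6.
C(13,6) = 1716; 2^6 = 64; (-2)^7 = -128.
Coefficient = 1716 · 64 · (-128) = -14057472.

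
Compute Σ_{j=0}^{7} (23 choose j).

390656

1 + 23 + 253 + 1771 + 8855 + 33649 + 100947 + 245157 = 390656.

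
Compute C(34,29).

C(34,29) = C(34,5) by symmetry.
C(34,5) = (34·33·32·31·30) / 5! = 33390720 / 120 = 278256.

278256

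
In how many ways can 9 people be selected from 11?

This is C(11,9) = 55.

55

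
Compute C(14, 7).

3432

C(14,7) = (14·13·12·11·10·9·8) / 7! = 17297280 / 5040 = 3432.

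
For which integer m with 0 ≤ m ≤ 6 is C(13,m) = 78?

C(13,m) increases on 0 ≤ m ≤ 6. C(13,1) = 13 and C(13,2) = 78, so m = 2.

2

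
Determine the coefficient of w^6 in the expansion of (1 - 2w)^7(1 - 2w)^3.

13440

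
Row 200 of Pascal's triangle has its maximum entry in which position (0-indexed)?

100

C(200,r) is maximized at r = 200/2 = 100.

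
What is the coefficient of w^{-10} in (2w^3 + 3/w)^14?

44641044

General term: C(14,j)·(2w^3)^j·(3/w)^(14-j), with w-exponent 3j − 1(14−j) = 4j − 14.
Set 4j − 14 = -10: j = 1.
C(14,1) = 14; 2^1 = 2; 3^13 = 1594323.
Coefficient = 14 · 2 · 1594323 = 44641044.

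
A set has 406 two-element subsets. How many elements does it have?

29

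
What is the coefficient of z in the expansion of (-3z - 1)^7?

The general term is C(7,j)·(-3z)^j·(-1)^(7-j); the z^1 term has j = 1.
C(7,1) = 7.
Coefficient = C(7,1) · (-3)^1 = 7 · (-3) = -21.

-21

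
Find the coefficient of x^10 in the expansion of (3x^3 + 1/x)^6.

1215

General term: C(6,j)·(3x^3)^j·(1/x)^(6-j), with x-exponent 3j − 1(6−j) = 4j − 6.
Set 4j − 6 = 10: j = 4.
C(6,4) = 15; 3^4 = 81; 1^2 = 1.
Coefficient = 15 · 81 · 1 = 1215.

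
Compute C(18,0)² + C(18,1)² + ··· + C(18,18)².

By Vandermonde's identity, Σ C(18,k)² = C(36,18) = 9075135300.

9075135300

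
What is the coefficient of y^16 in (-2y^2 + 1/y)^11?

General term: C(11,j)·(-2y^2)^j·(1/y)^(11-j), with y-exponent 2j − 1(11−j) = 3j − 11.
Set 3j − 11 = 16: j = 9.
C(11,9) = 55; (-2)^9 = -512; 1^2 = 1.
Coefficient = 55 · (-512) · 1 = -28160.

-28160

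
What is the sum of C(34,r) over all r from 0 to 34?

17179869184

The entries of row 34 sum to 2^34 = 17179869184.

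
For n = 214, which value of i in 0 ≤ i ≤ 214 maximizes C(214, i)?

C(214,i) is maximized at i = 214/2 = 107.

107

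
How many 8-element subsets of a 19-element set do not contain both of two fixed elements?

63206

All 8-subsets: C(19,8) = 75582. Those containing both fixed elements: C(17,6) = 12376.
75582 − 12376 = 63206.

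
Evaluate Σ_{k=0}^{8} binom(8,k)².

12870

By Vandermonde's identity, Σ C(8,k)² = C(16,8) = 12870.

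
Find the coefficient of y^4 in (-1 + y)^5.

The general term is C(5,j)·(-1)^j·(y)^(5-j); the y^4 term has j = 1.
C(5,1) = 5.
Coefficient = C(5,1) · (-1)^1 = 5 · (-1) = -5.

-5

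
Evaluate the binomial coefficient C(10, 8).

45

C(10,8) = C(10,2) by symmetry.
C(10,2) = (10·9) / 2! = 90 / 2 = 45.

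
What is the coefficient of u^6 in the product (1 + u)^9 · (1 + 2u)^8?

112084

Coefficient of u^6 = Σ_{j} C(9,j)·1^j·C(8,6-j)·2^(6-j) for j from 0 to 6.
= 1792 + 16128 + 40320 + 37632 + 14112 + 2016 + 84 = 112084.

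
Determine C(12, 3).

220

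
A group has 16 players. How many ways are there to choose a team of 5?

4368

This is C(16,5) = 4368.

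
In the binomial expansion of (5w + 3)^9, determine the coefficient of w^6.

35437500

The general term is C(9,j)·(5w)^j·(3)^(9-j); the w^6 term has j = 6.
C(9,6) = 84.
Coefficient = C(9,6) · 5^6 · 3^3 = 84 · 15625 · 27 = 35437500.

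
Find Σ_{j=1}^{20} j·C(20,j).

10485760

Since j·C(20,j) = 20·C(19,j−1), the sum is 20·2^19 = 20·524288 = 10485760.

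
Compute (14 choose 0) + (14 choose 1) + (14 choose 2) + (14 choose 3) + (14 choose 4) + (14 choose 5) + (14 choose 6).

6476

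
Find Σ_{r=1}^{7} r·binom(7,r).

Differentiating (1+x)^7 and setting x=1: Σ r·C(7,r) = 7·2^6 = 448.

448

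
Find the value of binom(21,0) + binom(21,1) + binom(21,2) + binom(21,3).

1562

1 + 21 + 210 + 1330 = 1562.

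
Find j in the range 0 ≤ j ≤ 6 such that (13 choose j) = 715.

4

C(13,j) increases on 0 ≤ j ≤ 6. C(13,3) = 286 and C(13,4) = 715, so j = 4.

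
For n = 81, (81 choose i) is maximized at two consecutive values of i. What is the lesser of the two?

40

For odd n = 81, C(81,i) peaks at i = (n−1)/2 and (n+1)/2; the lesser is 40.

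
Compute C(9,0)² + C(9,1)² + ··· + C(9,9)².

48620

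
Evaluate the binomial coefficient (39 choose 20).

68923264410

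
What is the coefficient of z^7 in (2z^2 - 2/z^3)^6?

-384

General term: C(6,j)·(2z^2)^j·(-2/z^3)^(6-j), with z-exponent 2j − 3(6−j) = 5j − 18.
Set 5j − 18 = 7: j = 5.
C(6,5) = 6; 2^5 = 32; (-2)^1 = -2.
Coefficient = 6 · 32 · (-2) = -384.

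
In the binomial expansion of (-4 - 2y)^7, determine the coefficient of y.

-57344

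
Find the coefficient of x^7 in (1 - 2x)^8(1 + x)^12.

Coefficient of x^7 = Σ_{j} C(8,j)·(-2)^j·C(12,7-j)·1^(7-j) for j from 0 to 7.
= 792 + (-14784) + 88704 + (-221760) + 246400 + (-118272) + 21504 + (-1024) = 1560.

1560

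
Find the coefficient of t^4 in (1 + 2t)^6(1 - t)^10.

Coefficient of t^4 = Σ_{j} C(6,j)·2^j·C(10,4-j)·(-1)^(4-j) for j from 0 to 4.
= 210 + (-1440) + 2700 + (-1600) + 240 = 110.

110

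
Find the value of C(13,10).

C(13,10) = C(13,3) by symmetry.
C(13,3) = (13·12·11) / 3! = 1716 / 6 = 286.

286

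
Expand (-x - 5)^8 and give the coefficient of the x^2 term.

The general term is C(8,j)·(-x)^j·(-5)^(8-j); the x^2 term has j = 2.
C(8,2) = 28.
Coefficient = C(8,2) · (-5)^6 = 28 · 15625 = 437500.

437500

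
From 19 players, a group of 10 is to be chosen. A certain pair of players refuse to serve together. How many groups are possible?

68068

All 10-subsets: C(19,10) = 92378. Those containing both fixed elements: C(17,8) = 24310.
92378 − 24310 = 68068.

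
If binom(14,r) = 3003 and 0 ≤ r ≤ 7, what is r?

6

C(14,r) increases on 0 ≤ r ≤ 7. C(14,5) = 2002 and C(14,6) = 3003, so r = 6.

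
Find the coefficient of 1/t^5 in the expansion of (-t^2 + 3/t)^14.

-64481508

General term: C(14,j)·(-t^2)^j·(3/t)^(14-j), with t-exponent 2j − 1(14−j) = 3j − 14.
Set 3j − 14 = -5: j = 3.
C(14,3) = 364; (-1)^3 = -1; 3^11 = 177147.
Coefficient = 364 · (-1) · 177147 = -64481508.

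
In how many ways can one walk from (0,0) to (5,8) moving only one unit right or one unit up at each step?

Each path is a sequence of 13 steps with 5 rights: C(13,5) = 1287.

1287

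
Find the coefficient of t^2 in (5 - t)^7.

The general term is C(7,j)·(5)^j·(-t)^(7-j); the t^2 term has j = 5.
C(7,5) = 21.
Coefficient = C(7,5) · 5^5 = 21 · 3125 = 65625.

65625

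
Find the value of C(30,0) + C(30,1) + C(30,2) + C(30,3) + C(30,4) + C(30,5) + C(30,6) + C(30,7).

2804012

1 + 30 + 435 + 4060 + 27405 + 142506 + 593775 + 2035800 = 2804012.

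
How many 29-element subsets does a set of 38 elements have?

C(38,29) = C(38,9) by symmetry.
C(38,9) = (38·37·36·35·34·33·32·31·30) / 9! = 59153663923200 / 362880 = 163011640.

163011640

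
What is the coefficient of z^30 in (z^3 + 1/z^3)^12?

General term: C(12,j)·(z^3)^j·(1/z^3)^(12-j), with z-exponent 3j − 3(12−j) = 6j − 36.
Set 6j − 36 = 30: j = 11.
C(12,11) = 12; 1^11 = 1; 1^1 = 1.
Coefficient = 12 · 1 · 1 = 12.

12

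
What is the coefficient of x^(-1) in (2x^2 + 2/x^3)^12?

General term: C(12,j)·(2x^2)^j·(2/x^3)^(12-j), with x-exponent 2j − 3(12−j) = 5j − 36.
Set 5j − 36 = -1: j = 7.
C(12,7) = 792; 2^7 = 128; 2^5 = 32.
Coefficient = 792 · 128 · 32 = 3244032.

3244032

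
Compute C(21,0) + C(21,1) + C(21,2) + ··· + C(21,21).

2097152

The entries of row 21 sum to 2^21 = 2097152.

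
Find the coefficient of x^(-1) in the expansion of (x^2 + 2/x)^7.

General term: C(7,j)·(x^2)^j·(2/x)^(7-j), with x-exponent 2j − 1(7−j) = 3j − 7.
Set 3j − 7 = -1: j = 2.
C(7,2) = 21; 1^2 = 1; 2^5 = 32.
Coefficient = 21 · 1 · 32 = 672.

672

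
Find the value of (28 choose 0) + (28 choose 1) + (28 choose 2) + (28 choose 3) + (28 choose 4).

1 + 28 + 378 + 3276 + 20475 = 24158.

24158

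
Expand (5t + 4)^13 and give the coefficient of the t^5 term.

The general term is C(13,j)·(5t)^j·(4)^(13-j); the t^5 term has j = 5.
C(13,5) = 1287.
Coefficient = C(13,5) · 5^5 · 4^8 = 1287 · 3125 · 65536 = 263577600000.

263577600000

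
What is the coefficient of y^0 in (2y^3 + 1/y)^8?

112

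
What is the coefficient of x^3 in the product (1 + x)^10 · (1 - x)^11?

Coefficient of x^3 = Σ_{j} C(10,j)·1^j·C(11,3-j)·(-1)^(3-j) for j from 0 to 3.
= (-165) + 550 + (-495) + 120 = 10.

10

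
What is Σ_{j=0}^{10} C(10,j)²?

184756

By Vandermonde's identity, Σ C(10,j)² = C(20,10) = 184756.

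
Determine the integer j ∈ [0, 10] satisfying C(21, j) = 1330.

C(21,j) increases on 0 ≤ j ≤ 10. C(21,2) = 210 and C(21,3) = 1330, so j = 3.

3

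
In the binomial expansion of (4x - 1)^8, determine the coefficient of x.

-32

The general term is C(8,j)·(4x)^j·(-1)^(8-j); the x^1 term has j = 1.
C(8,1) = 8.
Coefficient = C(8,1) · 4^1 · (-1)^7 = 8 · 4 · (-1) = -32.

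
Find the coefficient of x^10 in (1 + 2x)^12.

67584

The general term is C(12,j)·(1)^j·(2x)^(12-j); the x^10 term has j = 2.
C(12,2) = 66.
Coefficient = C(12,2) · 2^10 = 66 · 1024 = 67584.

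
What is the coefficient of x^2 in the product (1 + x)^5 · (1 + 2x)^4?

74

Coefficient of x^2 = Σ_{j} C(5,j)·1^j·C(4,2-j)·2^(2-j) for j from 0 to 2.
= 24 + 40 + 10 = 74.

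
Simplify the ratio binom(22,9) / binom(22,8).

C(n,k+1)/C(n,k) = (n−k)/(k+1) = (22−8)/(8+1) = 14/9.

14/9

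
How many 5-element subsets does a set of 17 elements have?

6188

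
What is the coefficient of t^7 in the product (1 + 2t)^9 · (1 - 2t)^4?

4608

Coefficient of t^7 = Σ_{j} C(9,j)·2^j·C(4,7-j)·(-2)^(7-j) for j from 3 to 7.
= 10752 + (-64512) + 96768 + (-43008) + 4608 = 4608.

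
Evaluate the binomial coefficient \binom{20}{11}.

C(20,11) = C(20,9) by symmetry.
C(20,9) = (20·19·18·17·16·15·14·13·12) / 9! = 60949324800 / 362880 = 167960.

167960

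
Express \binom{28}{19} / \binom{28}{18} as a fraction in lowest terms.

10/19

C(n,k+1)/C(n,k) = (n−k)/(k+1) = (28−18)/(18+1) = 10/19.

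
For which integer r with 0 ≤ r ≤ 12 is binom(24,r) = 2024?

C(24,r) increases on 0 ≤ r ≤ 12. C(24,2) = 276 and C(24,3) = 2024, so r = 3.

3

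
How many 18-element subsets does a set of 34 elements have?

2203961430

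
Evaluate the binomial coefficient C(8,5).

56

C(8,5) = C(8,3) by symmetry.
C(8,3) = (8·7·6) / 3! = 336 / 6 = 56.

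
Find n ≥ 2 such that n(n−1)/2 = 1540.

n(n−1)/2 = 1540 ⇒ n(n−1) = 3080. Since 56·55 = 3080, n = 56.

56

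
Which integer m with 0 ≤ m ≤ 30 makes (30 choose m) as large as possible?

15

C(30,m) is maximized at m = 30/2 = 15.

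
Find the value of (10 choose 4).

C(10,4) = (10·9·8·7) / 4! = 5040 / 24 = 210.

210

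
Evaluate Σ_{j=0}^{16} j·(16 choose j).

Differentiating (1+x)^16 and setting x=1: Σ j·C(16,j) = 16·2^15 = 524288.

524288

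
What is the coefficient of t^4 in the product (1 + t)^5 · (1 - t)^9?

Coefficient of t^4 = Σ_{j} C(5,j)·1^j·C(9,4-j)·(-1)^(4-j) for j from 0 to 4.
= 126 + (-420) + 360 + (-90) + 5 = -19.

-19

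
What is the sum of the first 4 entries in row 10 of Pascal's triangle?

1 + 10 + 45 + 120 = 176.

176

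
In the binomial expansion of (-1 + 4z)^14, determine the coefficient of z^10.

1049624576

The general term is C(14,j)·(-1)^j·(4z)^(14-j); the z^10 term has j = 4.
C(14,4) = 1001.
Coefficient = C(14,4) · 4^10 = 1001 · 1048576 = 1049624576.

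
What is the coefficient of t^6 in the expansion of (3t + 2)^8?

The general term is C(8,j)·(3t)^j·(2)^(8-j); the t^6 term has j = 6.
C(8,6) = 28.
Coefficient = C(8,6) · 3^6 · 2^2 = 28 · 729 · 4 = 81648.

81648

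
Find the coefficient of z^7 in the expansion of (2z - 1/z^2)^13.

159744

General term: C(13,j)·(2z)^j·(-1/z^2)^(13-j), with z-exponent 1j − 2(13−j) = 3j − 26.
Set 3j − 26 = 7: j = 11.
C(13,11) = 78; 2^11 = 2048; (-1)^2 = 1.
Coefficient = 78 · 2048 · 1 = 159744.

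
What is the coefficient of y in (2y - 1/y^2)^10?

-15360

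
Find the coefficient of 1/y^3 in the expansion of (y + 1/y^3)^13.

715

General term: C(13,j)·(y)^j·(1/y^3)^(13-j), with y-exponent 1j − 3(13−j) = 4j − 39.
Set 4j − 39 = -3: j = 9.
C(13,9) = 715; 1^9 = 1; 1^4 = 1.
Coefficient = 715 · 1 · 1 = 715.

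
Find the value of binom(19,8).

75582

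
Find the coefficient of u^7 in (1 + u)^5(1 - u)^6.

10

Coefficient of u^7 = Σ_{j} C(5,j)·1^j·C(6,7-j)·(-1)^(7-j) for j from 1 to 5.
= 5 + (-60) + 150 + (-100) + 15 = 10.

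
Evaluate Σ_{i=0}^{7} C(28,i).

1683218

1 + 28 + 378 + 3276 + 20475 + 98280 + 376740 + 1184040 = 1683218.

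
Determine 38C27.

C(38,27) = C(38,11) by symmetry.
C(38,11) = (38·37·36·35·34·33·32·31·30·29·28) / 11! = 48032775105638400 / 39916800 = 1203322288.

1203322288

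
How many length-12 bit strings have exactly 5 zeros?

Choose the 5 positions: C(12,5) = 792.

792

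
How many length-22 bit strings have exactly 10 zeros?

Choose the 10 positions: C(22,10) = 646646.

646646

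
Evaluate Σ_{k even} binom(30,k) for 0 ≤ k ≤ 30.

Half of (1+1)^30 + (1−1)^30 gives the even-index sum: 2^29 = 536870912.

536870912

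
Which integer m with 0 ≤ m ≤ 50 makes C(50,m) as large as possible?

25

C(50,m) is maximized at m = 50/2 = 25.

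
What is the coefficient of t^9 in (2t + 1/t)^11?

General term: C(11,j)·(2t)^j·(1/t)^(11-j), with t-exponent 1j − 1(11−j) = 2j − 11.
Set 2j − 11 = 9: j = 10.
C(11,10) = 11; 2^10 = 1024; 1^1 = 1.
Coefficient = 11 · 1024 · 1 = 11264.

11264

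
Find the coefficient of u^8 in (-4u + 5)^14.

The general term is C(14,j)·(-4u)^j·(5)^(14-j); the u^8 term has j = 8.
C(14,8) = 3003.
Coefficient = C(14,8) · (-4)^8 · 5^6 = 3003 · 65536 · 15625 = 3075072000000.

3075072000000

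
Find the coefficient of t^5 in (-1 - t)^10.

The general term is C(10,j)·(-1)^j·(-t)^(10-j); the t^5 term has j = 5.
C(10,5) = 252.
Coefficient = C(10,5) · (-1)^5 · (-1)^5 = 252 · (-1) · (-1) = 252.

252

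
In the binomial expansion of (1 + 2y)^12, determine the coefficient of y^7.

101376

The general term is C(12,j)·(1)^j·(2y)^(12-j); the y^7 term has j = 5.
C(12,5) = 792.
Coefficient = C(12,5) · 2^7 = 792 · 128 = 101376.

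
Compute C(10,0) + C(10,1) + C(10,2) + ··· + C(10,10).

1024

Setting x = 1 in (1+x)^10 gives Σ C(10,i) = 2^10 = 1024.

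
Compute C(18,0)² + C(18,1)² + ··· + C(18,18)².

9075135300

Σ C(18,j)² is the coefficient of x^18 in (1+x)^18(1+x)^18 = (1+x)^36, i.e. C(36,18) = 9075135300.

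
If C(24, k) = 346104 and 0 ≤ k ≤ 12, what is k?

C(24,k) increases on 0 ≤ k ≤ 12. C(24,6) = 134596 and C(24,7) = 346104, so k = 7.

7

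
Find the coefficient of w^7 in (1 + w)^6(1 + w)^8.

3432

(1 + w)^6(1 + w)^8 = (1 + w)^14, so the coefficient of w^7 is C(14,7)·1^7 = 3432·1 = 3432.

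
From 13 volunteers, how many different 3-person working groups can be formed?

This is C(13,3) = 286.

286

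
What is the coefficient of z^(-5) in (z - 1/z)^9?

-36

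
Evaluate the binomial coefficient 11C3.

C(11,3) = (11·10·9) / 3! = 990 / 6 = 165.

165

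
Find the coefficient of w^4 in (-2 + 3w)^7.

The general term is C(7,j)·(-2)^j·(3w)^(7-j); the w^4 term has j = 3.
C(7,3) = 35.
Coefficient = C(7,3) · (-2)^3 · 3^4 = 35 · (-8) · 81 = -22680.

-22680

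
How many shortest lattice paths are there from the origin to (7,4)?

Each path is a sequence of 11 steps with 7 rights: C(11,7) = 330.

330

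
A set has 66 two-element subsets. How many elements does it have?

n(n−1)/2 = 66 ⇒ n(n−1) = 132. Since 12·11 = 132, n = 12.

12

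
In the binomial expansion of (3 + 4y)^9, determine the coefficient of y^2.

1259712

The general term is C(9,j)·(3)^j·(4y)^(9-j); the y^2 term has j = 7.
C(9,7) = 36.
Coefficient = C(9,7) · 3^7 · 4^2 = 36 · 2187 · 16 = 1259712.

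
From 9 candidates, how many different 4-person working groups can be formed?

126

This is C(9,4) = 126.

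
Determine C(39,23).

C(39,23) = C(39,16) by symmetry.
C(39,16) = (39·38·37·36·35·34·33·32·31·30·29·28·27·26·25·24) / 16! = 789024790105300869120000 / 20922789888000 = 37711260990.

37711260990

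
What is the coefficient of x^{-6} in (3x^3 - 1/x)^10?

-30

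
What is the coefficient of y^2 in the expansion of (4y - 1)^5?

-160

The general term is C(5,j)·(4y)^j·(-1)^(5-j); the y^2 term has j = 2.
C(5,2) = 10.
Coefficient = C(5,2) · 4^2 · (-1)^3 = 10 · 16 · (-1) = -160.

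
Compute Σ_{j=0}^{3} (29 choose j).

4090

1 + 29 + 406 + 3654 = 4090.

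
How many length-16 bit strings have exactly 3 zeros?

Choose the 3 positions: C(16,3) = 560.

560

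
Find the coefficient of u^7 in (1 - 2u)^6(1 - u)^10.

-89440

Coefficient of u^7 = Σ_{j} C(6,j)·(-2)^j·C(10,7-j)·(-1)^(7-j) for j from 0 to 6.
= (-120) + (-2520) + (-15120) + (-33600) + (-28800) + (-8640) + (-640) = -89440.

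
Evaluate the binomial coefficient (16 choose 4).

1820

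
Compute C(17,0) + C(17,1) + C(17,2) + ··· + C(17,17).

131072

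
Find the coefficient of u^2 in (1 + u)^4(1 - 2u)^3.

-6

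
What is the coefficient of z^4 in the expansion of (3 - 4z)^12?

831409920

The general term is C(12,j)·(3)^j·(-4z)^(12-j); the z^4 term has j = 8.
C(12,8) = 495.
Coefficient = C(12,8) · 3^8 · (-4)^4 = 495 · 6561 · 256 = 831409920.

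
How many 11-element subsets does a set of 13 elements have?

78

C(13,11) = C(13,2) by symmetry.
C(13,2) = (13·12) / 2! = 156 / 2 = 78.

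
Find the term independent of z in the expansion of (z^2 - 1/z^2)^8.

General term: C(8,j)·(z^2)^j·(-1/z^2)^(8-j), with z-exponent 2j − 2(8−j) = 4j − 16.
Set 4j − 16 = 0: j = 4.
C(8,4) = 70; 1^4 = 1; (-1)^4 = 1.
Coefficient = 70 · 1 · 1 = 70.

70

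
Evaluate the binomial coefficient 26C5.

C(26,5) = (26·25·24·23·22) / 5! = 7893600 / 120 = 65780.

65780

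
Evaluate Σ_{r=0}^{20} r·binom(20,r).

Differentiating (1+x)^20 and setting x=1: Σ r·C(20,r) = 20·2^19 = 10485760.

10485760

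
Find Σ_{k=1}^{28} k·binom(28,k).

3758096384

Differentiating (1+x)^28 and setting x=1: Σ k·C(28,k) = 28·2^27 = 3758096384.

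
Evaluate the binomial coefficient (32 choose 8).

C(32,8) = (32·31·30·29·28·27·26·25) / 8! = 424097856000 / 40320 = 10518300.

10518300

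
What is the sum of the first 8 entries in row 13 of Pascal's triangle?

5812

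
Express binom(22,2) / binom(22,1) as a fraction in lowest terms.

C(n,k+1)/C(n,k) = (n−k)/(k+1) = (22−1)/(1+1) = 21/2.

21/2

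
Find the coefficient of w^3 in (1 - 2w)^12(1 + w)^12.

44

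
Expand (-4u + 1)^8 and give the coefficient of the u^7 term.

The general term is C(8,j)·(-4u)^j·(1)^(8-j); the u^7 term has j = 7.
C(8,7) = 8.
Coefficient = C(8,7) · (-4)^7 = 8 · (-16384) = -131072.

-131072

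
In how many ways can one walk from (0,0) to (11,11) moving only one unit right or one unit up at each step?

705432

Each path is a sequence of 22 steps with 11 rights: C(22,11) = 705432.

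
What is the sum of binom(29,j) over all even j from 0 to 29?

268435456

Half of (1+1)^29 + (1−1)^29 gives the even-index sum: 2^28 = 268435456.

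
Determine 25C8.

C(25,8) = (25·24·23·22·21·20·19·18) / 8! = 43609104000 / 40320 = 1081575.

1081575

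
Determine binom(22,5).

26334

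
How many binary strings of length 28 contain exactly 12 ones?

30421755

Choose the 12 positions: C(28,12) = 30421755.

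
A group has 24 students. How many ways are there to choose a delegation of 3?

2024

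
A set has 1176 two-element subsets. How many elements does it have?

n(n−1)/2 = 1176 ⇒ n(n−1) = 2352. Since 49·48 = 2352, n = 49.

49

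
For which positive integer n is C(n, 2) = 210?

n(n−1)/2 = 210 ⇒ n(n−1) = 420. Since 21·20 = 420, n = 21.

21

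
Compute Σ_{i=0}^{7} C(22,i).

280600

1 + 22 + 231 + 1540 + 7315 + 26334 + 74613 + 170544 = 280600.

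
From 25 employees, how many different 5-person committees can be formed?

This is C(25,5) = 53130.

53130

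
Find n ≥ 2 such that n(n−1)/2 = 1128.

48

n(n−1)/2 = 1128 ⇒ n(n−1) = 2256. Since 48·47 = 2256, n = 48.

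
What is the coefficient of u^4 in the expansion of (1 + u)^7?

The general term is C(7,j)·(1)^j·(u)^(7-j); the u^4 term has j = 3.
C(7,3) = 35.
Coefficient = C(7,3) = 35.

35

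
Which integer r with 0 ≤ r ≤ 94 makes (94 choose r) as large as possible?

C(94,r) is maximized at r = 94/2 = 47.

47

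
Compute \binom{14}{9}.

2002

C(14,9) = C(14,5) by symmetry.
C(14,5) = (14·13·12·11·10) / 5! = 240240 / 120 = 2002.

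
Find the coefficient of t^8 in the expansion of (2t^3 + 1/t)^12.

General term: C(12,j)·(2t^3)^j·(1/t)^(12-j), with t-exponent 3j − 1(12−j) = 4j − 12.
Set 4j − 12 = 8: j = 5.
C(12,5) = 792; 2^5 = 32; 1^7 = 1.
Coefficient = 792 · 32 · 1 = 25344.

25344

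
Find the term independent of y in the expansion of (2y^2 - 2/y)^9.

General term: C(9,j)·(2y^2)^j·(-2/y)^(9-j), with y-exponent 2j − 1(9−j) = 3j − 9.
Set 3j − 9 = 0: j = 3.
C(9,3) = 84; 2^3 = 8; (-2)^6 = 64.
Coefficient = 84 · 8 · 64 = 43008.

43008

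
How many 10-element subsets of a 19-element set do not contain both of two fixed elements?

68068

All 10-subsets: C(19,10) = 92378. Those containing both fixed elements: C(17,8) = 24310.
92378 − 24310 = 68068.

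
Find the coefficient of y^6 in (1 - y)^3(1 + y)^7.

14

Coefficient of y^6 = Σ_{j} C(3,j)·(-1)^j·C(7,6-j)·1^(6-j) for j from 0 to 3.
= 7 + (-63) + 105 + (-35) = 14.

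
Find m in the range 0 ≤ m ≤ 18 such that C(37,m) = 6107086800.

14

C(37,m) increases on 0 ≤ m ≤ 18. C(37,13) = 3562467300 and C(37,14) = 6107086800, so m = 14.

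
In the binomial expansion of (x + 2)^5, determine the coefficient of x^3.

40

The general term is C(5,j)·(x)^j·(2)^(5-j); the x^3 term has j = 3.
C(5,3) = 10.
Coefficient = C(5,3) · 2^2 = 10 · 4 = 40.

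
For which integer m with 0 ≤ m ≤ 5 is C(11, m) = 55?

C(11,m) increases on 0 ≤ m ≤ 5. C(11,1) = 11 and C(11,2) = 55, so m = 2.

2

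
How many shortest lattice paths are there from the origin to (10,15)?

Each path is a sequence of 25 steps with 10 rights: C(25,10) = 3268760.

3268760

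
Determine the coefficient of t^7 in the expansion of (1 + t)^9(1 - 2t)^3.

36

Coefficient of t^7 = Σ_{j} C(9,j)·1^j·C(3,7-j)·(-2)^(7-j) for j from 4 to 7.
= (-1008) + 1512 + (-504) + 36 = 36.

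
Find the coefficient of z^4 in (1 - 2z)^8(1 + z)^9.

Coefficient of z^4 = Σ_{j} C(8,j)·(-2)^j·C(9,4-j)·1^(4-j) for j from 0 to 4.
= 126 + (-1344) + 4032 + (-4032) + 1120 = -98.

-98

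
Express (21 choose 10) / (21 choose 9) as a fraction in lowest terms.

C(n,k+1)/C(n,k) = (n−k)/(k+1) = (21−9)/(9+1) = 12/10 = 6/5.

6/5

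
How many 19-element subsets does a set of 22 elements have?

C(22,19) = C(22,3) by symmetry.
C(22,3) = (22·21·20) / 3! = 9240 / 6 = 1540.

1540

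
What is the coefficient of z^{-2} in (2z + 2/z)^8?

14336

General term: C(8,j)·(2z)^j·(2/z)^(8-j), with z-exponent 1j − 1(8−j) = 2j − 8.
Set 2j − 8 = -2: j = 3.
C(8,3) = 56; 2^3 = 8; 2^5 = 32.
Coefficient = 56 · 8 · 32 = 14336.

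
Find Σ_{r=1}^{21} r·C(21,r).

22020096

Since r·C(21,r) = 21·C(20,r−1), the sum is 21·2^20 = 21·1048576 = 22020096.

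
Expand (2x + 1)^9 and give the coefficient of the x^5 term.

The general term is C(9,j)·(2x)^j·(1)^(9-j); the x^5 term has j = 5.
C(9,5) = 126.
Coefficient = C(9,5) · 2^5 = 126 · 32 = 4032.

4032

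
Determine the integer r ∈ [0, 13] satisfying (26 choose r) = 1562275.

C(26,r) increases on 0 ≤ r ≤ 13. C(26,7) = 657800 and C(26,8) = 1562275, so r = 8.

8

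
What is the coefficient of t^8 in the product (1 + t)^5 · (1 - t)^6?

5

Coefficient of t^8 = Σ_{j} C(5,j)·1^j·C(6,8-j)·(-1)^(8-j) for j from 2 to 5.
= 10 + (-60) + 75 + (-20) = 5.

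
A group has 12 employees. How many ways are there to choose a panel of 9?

220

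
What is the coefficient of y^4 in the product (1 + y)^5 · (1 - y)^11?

-50

Coefficient of y^4 = Σ_{j} C(5,j)·1^j·C(11,4-j)·(-1)^(4-j) for j from 0 to 4.
= 330 + (-825) + 550 + (-110) + 5 = -50.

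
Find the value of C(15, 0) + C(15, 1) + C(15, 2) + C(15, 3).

576

1 + 15 + 105 + 455 = 576.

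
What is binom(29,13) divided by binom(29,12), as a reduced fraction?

17/13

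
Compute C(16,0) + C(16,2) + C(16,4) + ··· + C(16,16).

Even-r terms of row 16 sum to 2^15 = 32768.

32768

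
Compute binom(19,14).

C(19,14) = C(19,5) by symmetry.
C(19,5) = (19·18·17·16·15) / 5! = 1395360 / 120 = 11628.

11628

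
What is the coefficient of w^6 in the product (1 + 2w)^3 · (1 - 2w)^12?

-11968

Coefficient of w^6 = Σ_{j} C(3,j)·2^j·C(12,6-j)·(-2)^(6-j) for j from 0 to 3.
= 59136 + (-152064) + 95040 + (-14080) = -11968.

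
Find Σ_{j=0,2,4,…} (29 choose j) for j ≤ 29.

Even-j terms of row 29 sum to 2^28 = 268435456.

268435456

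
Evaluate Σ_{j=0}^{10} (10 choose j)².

Σ C(10,j)² is the coefficient of x^10 in (1+x)^10(1+x)^10 = (1+x)^20, i.e. C(20,10) = 184756.

184756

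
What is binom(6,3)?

20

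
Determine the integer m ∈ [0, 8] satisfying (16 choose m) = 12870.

C(16,m) increases on 0 ≤ m ≤ 8. C(16,7) = 11440 and C(16,8) = 12870, so m = 8.

8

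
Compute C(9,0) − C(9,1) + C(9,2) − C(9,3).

The partial alternating sum Σ_{k=0}^{3} (−1)^k C(9,k) = (−1)^3 C(8,3) = -56.

-56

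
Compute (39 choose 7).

15380937

C(39,7) = (39·38·37·36·35·34·33) / 7! = 77519922480 / 5040 = 15380937.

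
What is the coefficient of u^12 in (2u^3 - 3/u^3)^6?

General term: C(6,j)·(2u^3)^j·(-3/u^3)^(6-j), with u-exponent 3j − 3(6−j) = 6j − 18.
Set 6j − 18 = 12: j = 5.
C(6,5) = 6; 2^5 = 32; (-3)^1 = -3.
Coefficient = 6 · 32 · (-3) = -576.

-576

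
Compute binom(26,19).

657800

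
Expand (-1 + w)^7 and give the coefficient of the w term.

7

The general term is C(7,j)·(-1)^j·(w)^(7-j); the w^1 term has j = 6.
C(7,6) = 7.
Coefficient = C(7,6) = 7.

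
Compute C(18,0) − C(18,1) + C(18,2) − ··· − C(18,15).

The partial alternating sum Σ_{k=0}^{15} (−1)^k C(18,k) = (−1)^15 C(17,15) = -136.

-136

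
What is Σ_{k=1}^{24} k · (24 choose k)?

Since k·C(24,k) = 24·C(23,k−1), the sum is 24·2^23 = 24·8388608 = 201326592.

201326592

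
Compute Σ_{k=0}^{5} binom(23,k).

1 + 23 + 253 + 1771 + 8855 + 33649 = 44552.

44552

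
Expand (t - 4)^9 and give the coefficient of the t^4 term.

The general term is C(9,j)·(t)^j·(-4)^(9-j); the t^4 term has j = 4.
C(9,4) = 126.
Coefficient = C(9,4) · (-4)^5 = 126 · (-1024) = -129024.

-129024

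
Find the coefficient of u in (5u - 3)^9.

The general term is C(9,j)·(5u)^j·(-3)^(9-j); the u^1 term has j = 1.
C(9,1) = 9.
Coefficient = C(9,1) · 5^1 · (-3)^8 = 9 · 5 · 6561 = 295245.

295245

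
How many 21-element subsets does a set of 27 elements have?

296010

C(27,21) = C(27,6) by symmetry.
C(27,6) = (27·26·25·24·23·22) / 6! = 213127200 / 720 = 296010.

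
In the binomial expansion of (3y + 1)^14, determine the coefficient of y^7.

7505784

The general term is C(14,j)·(3y)^j·(1)^(14-j); the y^7 term has j = 7.
C(14,7) = 3432.
Coefficient = C(14,7) · 3^7 = 3432 · 2187 = 7505784.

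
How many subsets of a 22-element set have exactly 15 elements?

Choose the 15 positions: C(22,15) = 170544.

170544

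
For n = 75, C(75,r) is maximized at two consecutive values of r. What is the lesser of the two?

For odd n = 75, C(75,r) peaks at r = (n−1)/2 and (n+1)/2; the lesser is 37.

37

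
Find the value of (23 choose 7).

245157

C(23,7) = (23·22·21·20·19·18·17) / 7! = 1235591280 / 5040 = 245157.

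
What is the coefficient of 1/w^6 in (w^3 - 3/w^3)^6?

1215

General term: C(6,j)·(w^3)^j·(-3/w^3)^(6-j), with w-exponent 3j − 3(6−j) = 6j − 18.
Set 6j − 18 = -6: j = 2.
C(6,2) = 15; 1^2 = 1; (-3)^4 = 81.
Coefficient = 15 · 1 · 81 = 1215.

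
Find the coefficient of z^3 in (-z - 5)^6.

2500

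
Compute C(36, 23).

2310789600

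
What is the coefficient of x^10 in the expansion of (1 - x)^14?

The general term is C(14,j)·(1)^j·(-x)^(14-j); the x^10 term has j = 4.
C(14,4) = 1001.
Coefficient = C(14,4) = 1001.

1001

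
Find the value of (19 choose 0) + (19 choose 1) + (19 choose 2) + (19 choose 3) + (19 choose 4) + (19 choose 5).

16664

1 + 19 + 171 + 969 + 3876 + 11628 = 16664.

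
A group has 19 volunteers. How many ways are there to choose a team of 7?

This is C(19,7) = 50388.

50388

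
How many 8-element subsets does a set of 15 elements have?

6435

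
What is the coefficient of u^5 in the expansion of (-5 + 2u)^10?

The general term is C(10,j)·(-5)^j·(2u)^(10-j); the u^5 term has j = 5.
C(10,5) = 252.
Coefficient = C(10,5) · (-5)^5 · 2^5 = 252 · (-3125) · 32 = -25200000.

-25200000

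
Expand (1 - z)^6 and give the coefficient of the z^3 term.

The general term is C(6,j)·(1)^j·(-z)^(6-j); the z^3 term has j = 3.
C(6,3) = 20.
Coefficient = C(6,3) · (-1)^3 = 20 · (-1) = -20.

-20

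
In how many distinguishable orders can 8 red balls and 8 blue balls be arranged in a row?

12870

Choose positions for the red balls: C(16,8) = 12870.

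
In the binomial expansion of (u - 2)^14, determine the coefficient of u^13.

-28

The general term is C(14,j)·(u)^j·(-2)^(14-j); the u^13 term has j = 13.
C(14,13) = 14.
Coefficient = C(14,13) · (-2)^1 = 14 · (-2) = -28.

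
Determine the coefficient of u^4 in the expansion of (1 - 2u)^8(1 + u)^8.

Coefficient of u^4 = Σ_{j} C(8,j)·(-2)^j·C(8,4-j)·1^(4-j) for j from 0 to 4.
= 70 + (-896) + 3136 + (-3584) + 1120 = -154.

-154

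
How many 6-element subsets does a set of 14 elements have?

C(14,6) = (14·13·12·11·10·9) / 6! = 2162160 / 720 = 3003.

3003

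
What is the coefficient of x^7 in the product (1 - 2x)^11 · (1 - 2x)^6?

-2489344

(1 - 2x)^11(1 - 2x)^6 = (1 - 2x)^17, so the coefficient of x^7 is C(17,7)·(-2)^7 = 19448·-128 = -2489344.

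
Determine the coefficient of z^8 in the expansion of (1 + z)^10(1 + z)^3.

Coefficient of z^8 = Σ_{j} C(10,j)·C(3,8-j) for j from 5 to 8.
= 252 + 630 + 360 + 45 = 1287.

1287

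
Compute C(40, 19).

131282408400

C(40,19) = (40·39·38·37·36·35·34·33·32·31·30·29·28·27·26·25·24·23·22) / 19! = 15969861751731289590988800000 / 121645100408832000 = 131282408400.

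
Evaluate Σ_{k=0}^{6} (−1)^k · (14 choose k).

1716

The partial alternating sum Σ_{k=0}^{6} (−1)^k C(14,k) = (−1)^6 C(13,6) = 1716.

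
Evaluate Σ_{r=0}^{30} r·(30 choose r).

16106127360

Differentiating (1+x)^30 and setting x=1: Σ r·C(30,r) = 30·2^29 = 16106127360.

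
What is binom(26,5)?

65780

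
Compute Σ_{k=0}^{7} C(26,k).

971712

1 + 26 + 325 + 2600 + 14950 + 65780 + 230230 + 657800 = 971712.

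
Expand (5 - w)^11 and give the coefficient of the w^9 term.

-1375

The general term is C(11,j)·(5)^j·(-w)^(11-j); the w^9 term has j = 2.
C(11,2) = 55.
Coefficient = C(11,2) · 5^2 · (-1)^9 = 55 · 25 · (-1) = -1375.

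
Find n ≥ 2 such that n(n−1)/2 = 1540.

56

n(n−1)/2 = 1540 ⇒ n(n−1) = 3080. Since 56·55 = 3080, n = 56.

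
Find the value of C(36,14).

3796297200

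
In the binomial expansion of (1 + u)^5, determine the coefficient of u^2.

The general term is C(5,j)·(1)^j·(u)^(5-j); the u^2 term has j = 3.
C(5,3) = 10.
Coefficient = C(5,3) = 10.

10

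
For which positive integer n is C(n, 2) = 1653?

n(n−1)/2 = 1653 ⇒ n(n−1) = 3306. Since 58·57 = 3306, n = 58.

58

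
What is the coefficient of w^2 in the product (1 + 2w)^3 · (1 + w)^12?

Coefficient of w^2 = Σ_{j} C(3,j)·2^j·C(12,2-j)·1^(2-j) for j from 0 to 2.
= 66 + 72 + 12 = 150.

150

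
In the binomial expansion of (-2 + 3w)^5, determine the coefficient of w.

240

The general term is C(5,j)·(-2)^j·(3w)^(5-j); the w^1 term has j = 4.
C(5,4) = 5.
Coefficient = C(5,4) · (-2)^4 · 3^1 = 5 · 16 · 3 = 240.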